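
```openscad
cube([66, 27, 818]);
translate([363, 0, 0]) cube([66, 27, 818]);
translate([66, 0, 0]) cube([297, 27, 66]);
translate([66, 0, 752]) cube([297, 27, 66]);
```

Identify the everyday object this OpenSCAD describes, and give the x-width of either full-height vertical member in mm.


A picture frame. The border width is 66 mm.

Four thin pieces enclosing a rectangular opening — a picture frame. The two full-height stiles are 818 mm tall; the top rail sits at z = 752 and is 66 mm tall, so the border above the opening is 818 − 752 = 66 mm, matching the stile x-width.


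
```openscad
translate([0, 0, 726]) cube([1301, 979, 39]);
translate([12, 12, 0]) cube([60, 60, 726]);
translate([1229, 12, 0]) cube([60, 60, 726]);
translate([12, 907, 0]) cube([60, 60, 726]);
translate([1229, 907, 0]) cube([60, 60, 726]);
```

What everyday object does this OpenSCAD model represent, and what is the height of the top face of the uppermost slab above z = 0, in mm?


A table. The table height is 765 mm.

A 1301×979×39 slab sits at z = 726 on four 60 mm square posts — a table. The top surface is at 726 + 39 = 765 mm.


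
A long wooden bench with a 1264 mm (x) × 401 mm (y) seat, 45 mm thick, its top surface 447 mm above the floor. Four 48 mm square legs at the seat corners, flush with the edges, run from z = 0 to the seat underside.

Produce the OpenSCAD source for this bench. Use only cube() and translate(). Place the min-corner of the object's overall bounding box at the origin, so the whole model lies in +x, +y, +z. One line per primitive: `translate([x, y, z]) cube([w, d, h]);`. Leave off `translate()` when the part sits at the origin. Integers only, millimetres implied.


// leg_h = 447 − 45 = 402
translate([0, 0, 402]) cube([1264, 401, 45]);
cube([48, 48, 402]);
translate([0, 353, 0]) cube([48, 48, 402]);
translate([1216, 0, 0]) cube([48, 48, 402]);
translate([1216, 353, 0]) cube([48, 48, 402]);


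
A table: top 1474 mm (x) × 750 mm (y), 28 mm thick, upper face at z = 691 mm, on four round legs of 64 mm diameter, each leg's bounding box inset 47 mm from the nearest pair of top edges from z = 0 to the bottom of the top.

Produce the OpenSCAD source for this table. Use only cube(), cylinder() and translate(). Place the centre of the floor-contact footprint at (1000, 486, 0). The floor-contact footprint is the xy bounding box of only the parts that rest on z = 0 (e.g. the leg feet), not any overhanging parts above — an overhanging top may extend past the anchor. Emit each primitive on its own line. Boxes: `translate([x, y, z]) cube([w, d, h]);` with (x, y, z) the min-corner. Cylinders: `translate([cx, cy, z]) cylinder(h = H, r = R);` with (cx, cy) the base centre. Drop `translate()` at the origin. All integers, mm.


translate([263, 111, 663]) cube([1474, 750, 28]);
translate([342, 190, 0]) cylinder(h = 663, r = 32);
translate([1658, 190, 0]) cylinder(h = 663, r = 32);
translate([342, 782, 0]) cylinder(h = 663, r = 32);
translate([1658, 782, 0]) cylinder(h = 663, r = 32);


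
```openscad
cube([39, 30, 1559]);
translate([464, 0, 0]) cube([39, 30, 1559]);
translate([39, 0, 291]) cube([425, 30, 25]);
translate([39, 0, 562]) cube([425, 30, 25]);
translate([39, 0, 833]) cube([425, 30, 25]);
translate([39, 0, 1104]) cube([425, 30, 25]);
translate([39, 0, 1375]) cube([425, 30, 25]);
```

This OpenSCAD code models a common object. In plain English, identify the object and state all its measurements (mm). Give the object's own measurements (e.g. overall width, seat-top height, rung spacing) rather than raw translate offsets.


A straight ladder. Two 39×30 mm vertical rails, 1559 mm tall, stand 503 mm apart (outside-to-outside) with their front faces coplanar on the −y side. 5 rungs, each 30 mm deep and 25 mm tall, span between the inner faces of the rails, front faces flush with the rails. The lowest rung's underside is at z = 291 mm and rungs are spaced 271 mm apart (underside to underside).


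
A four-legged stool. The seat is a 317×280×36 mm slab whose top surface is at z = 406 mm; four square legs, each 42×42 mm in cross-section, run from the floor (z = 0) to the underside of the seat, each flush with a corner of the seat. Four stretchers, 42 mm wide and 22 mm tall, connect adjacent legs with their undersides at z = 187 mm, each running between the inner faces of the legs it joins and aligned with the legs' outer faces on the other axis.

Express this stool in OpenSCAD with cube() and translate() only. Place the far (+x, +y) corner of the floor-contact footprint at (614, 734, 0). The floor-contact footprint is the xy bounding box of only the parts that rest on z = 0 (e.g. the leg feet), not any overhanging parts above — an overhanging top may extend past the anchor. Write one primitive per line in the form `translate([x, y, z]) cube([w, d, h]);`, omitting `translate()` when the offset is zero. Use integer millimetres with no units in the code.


translate([297, 454, 370]) cube([317, 280, 36]);
translate([297, 454, 0]) cube([42, 42, 370]);
translate([572, 454, 0]) cube([42, 42, 370]);
translate([297, 692, 0]) cube([42, 42, 370]);
translate([572, 692, 0]) cube([42, 42, 370]);
translate([339, 454, 187]) cube([233, 42, 22]);
translate([339, 692, 187]) cube([233, 42, 22]);
translate([297, 496, 187]) cube([42, 196, 22]);
translate([572, 496, 187]) cube([42, 196, 22]);


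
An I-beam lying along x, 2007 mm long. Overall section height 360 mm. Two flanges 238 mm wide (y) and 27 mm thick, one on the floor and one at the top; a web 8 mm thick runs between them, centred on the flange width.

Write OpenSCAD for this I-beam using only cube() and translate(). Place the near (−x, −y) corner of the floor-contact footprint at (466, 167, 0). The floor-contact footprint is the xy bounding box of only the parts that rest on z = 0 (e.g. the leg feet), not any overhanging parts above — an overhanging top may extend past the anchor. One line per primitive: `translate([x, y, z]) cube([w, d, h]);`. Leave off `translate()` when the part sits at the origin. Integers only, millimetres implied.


translate([466, 167, 0]) cube([2007, 238, 27]);
translate([466, 282, 27]) cube([2007, 8, 306]);
translate([466, 167, 333]) cube([2007, 238, 27]);


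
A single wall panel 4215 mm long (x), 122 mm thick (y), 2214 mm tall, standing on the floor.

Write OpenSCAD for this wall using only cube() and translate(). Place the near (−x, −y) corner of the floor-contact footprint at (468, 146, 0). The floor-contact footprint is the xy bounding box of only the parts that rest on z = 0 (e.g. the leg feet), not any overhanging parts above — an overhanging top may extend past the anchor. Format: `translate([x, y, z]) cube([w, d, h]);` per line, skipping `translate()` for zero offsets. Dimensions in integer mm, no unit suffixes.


translate([468, 146, 0]) cube([4215, 122, 2214]);


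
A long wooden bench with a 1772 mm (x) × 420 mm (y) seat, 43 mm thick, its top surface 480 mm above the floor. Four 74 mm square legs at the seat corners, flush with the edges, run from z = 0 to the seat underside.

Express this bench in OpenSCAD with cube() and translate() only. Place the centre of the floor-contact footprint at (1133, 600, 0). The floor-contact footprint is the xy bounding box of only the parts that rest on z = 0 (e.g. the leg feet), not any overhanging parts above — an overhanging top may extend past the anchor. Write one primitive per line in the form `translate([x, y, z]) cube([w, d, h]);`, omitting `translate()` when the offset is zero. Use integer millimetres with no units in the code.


translate([247, 390, 437]) cube([1772, 420, 43]);
translate([247, 390, 0]) cube([74, 74, 437]);
translate([247, 736, 0]) cube([74, 74, 437]);
translate([1945, 390, 0]) cube([74, 74, 437]);
translate([1945, 736, 0]) cube([74, 74, 437]);


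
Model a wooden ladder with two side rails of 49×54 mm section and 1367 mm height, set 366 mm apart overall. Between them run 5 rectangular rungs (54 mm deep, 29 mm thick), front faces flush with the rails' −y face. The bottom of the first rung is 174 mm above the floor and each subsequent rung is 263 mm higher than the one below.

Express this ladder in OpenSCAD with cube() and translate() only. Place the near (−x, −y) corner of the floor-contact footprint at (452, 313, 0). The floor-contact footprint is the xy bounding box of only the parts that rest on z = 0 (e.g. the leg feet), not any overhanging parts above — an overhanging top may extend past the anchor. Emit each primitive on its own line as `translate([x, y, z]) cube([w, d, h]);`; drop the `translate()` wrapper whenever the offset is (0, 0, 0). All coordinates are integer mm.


translate([452, 313, 0]) cube([49, 54, 1367]);
translate([769, 313, 0]) cube([49, 54, 1367]);
translate([501, 313, 174]) cube([268, 54, 29]);
translate([501, 313, 437]) cube([268, 54, 29]);
translate([501, 313, 700]) cube([268, 54, 29]);
translate([501, 313, 963]) cube([268, 54, 29]);
translate([501, 313, 1226]) cube([268, 54, 29]);


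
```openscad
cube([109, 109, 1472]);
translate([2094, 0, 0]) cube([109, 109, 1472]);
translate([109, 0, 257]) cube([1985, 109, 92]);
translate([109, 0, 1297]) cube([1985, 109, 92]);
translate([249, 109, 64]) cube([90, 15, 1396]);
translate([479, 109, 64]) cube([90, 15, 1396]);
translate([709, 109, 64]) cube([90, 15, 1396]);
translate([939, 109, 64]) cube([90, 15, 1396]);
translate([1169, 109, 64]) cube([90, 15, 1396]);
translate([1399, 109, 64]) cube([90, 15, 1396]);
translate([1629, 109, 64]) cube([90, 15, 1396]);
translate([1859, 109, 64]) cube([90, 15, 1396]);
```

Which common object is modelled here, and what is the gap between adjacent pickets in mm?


A fence section. The picket gap is 140 mm.

Two posts, two rails, 8 pickets — a fence section. Span 1985 mm holds 8 pickets of 90 mm with 9 equal gaps: ⌊(1985 − 8·90) / 9⌋ = 140 mm.


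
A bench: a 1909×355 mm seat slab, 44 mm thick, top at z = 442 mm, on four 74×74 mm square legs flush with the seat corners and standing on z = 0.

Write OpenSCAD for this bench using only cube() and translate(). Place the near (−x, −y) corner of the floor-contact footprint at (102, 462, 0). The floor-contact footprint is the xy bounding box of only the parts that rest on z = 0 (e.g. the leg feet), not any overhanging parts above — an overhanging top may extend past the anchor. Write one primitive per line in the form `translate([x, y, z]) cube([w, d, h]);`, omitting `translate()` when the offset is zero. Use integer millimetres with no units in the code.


// leg_h = 442 − 44 = 398
translate([102, 462, 398]) cube([1909, 355, 44]);
translate([102, 462, 0]) cube([74, 74, 398]);
translate([102, 743, 0]) cube([74, 74, 398]);
translate([1937, 462, 0]) cube([74, 74, 398]);
translate([1937, 743, 0]) cube([74, 74, 398]);


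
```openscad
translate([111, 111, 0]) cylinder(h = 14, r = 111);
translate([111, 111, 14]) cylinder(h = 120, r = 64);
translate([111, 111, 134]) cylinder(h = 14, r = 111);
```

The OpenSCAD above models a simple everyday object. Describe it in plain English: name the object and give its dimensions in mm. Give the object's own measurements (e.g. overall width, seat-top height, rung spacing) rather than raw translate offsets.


A spool: two coaxial disc flanges of radius 111 mm and thickness 14 mm, joined by a core cylinder of radius 64 mm and height 120 mm. The lower flange rests on z = 0 and the three cylinders share a vertical axis.


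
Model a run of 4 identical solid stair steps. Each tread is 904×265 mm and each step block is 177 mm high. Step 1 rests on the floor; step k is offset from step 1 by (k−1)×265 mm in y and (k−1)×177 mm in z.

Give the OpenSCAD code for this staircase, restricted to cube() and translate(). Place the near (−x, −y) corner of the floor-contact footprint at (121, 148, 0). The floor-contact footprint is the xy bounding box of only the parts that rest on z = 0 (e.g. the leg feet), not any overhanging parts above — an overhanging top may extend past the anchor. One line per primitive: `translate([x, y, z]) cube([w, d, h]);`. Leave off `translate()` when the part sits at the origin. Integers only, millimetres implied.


translate([121, 148, 0]) cube([904, 265, 177]);
translate([121, 413, 177]) cube([904, 265, 177]);
translate([121, 678, 354]) cube([904, 265, 177]);
translate([121, 943, 531]) cube([904, 265, 177]);


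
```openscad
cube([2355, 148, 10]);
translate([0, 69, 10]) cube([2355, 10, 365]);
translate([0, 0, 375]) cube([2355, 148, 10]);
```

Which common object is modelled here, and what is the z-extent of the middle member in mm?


An I-beam. The web height is 365 mm.

Two wide flanges with a thin centred web — an I-beam. Overall 385 mm minus two 10 mm flanges gives a web of 385 − 2·10 = 365 mm.


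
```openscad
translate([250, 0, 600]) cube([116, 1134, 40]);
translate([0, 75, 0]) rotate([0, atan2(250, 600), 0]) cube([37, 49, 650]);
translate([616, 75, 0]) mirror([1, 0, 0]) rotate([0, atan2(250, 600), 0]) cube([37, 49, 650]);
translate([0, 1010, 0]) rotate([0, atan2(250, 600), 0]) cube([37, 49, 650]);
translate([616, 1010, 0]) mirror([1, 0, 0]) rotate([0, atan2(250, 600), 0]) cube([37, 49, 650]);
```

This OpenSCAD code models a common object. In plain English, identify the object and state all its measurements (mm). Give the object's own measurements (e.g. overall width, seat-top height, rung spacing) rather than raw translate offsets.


A sawhorse. A 116×1134×40 mm beam (x, y, z) sits on two A-frame leg pairs. Each pair is two raked legs of 37×49 mm section (49 mm along y) splaying symmetrically in x. Each leg rises 600 mm vertically over 250 mm of horizontal reach and is 650 mm long along its own axis. Every leg's outer bottom edge rests on the floor and its outer top edge meets a bottom edge of the beam — the left legs (tilting toward +x) meet the beam's −x bottom edge, the right legs (their mirror images, tilting toward −x) meet its +x bottom edge — so the leg tops tuck under the beam, the beam's underside is 600 mm above the floor, and the feet are 616 mm apart outside-to-outside with the beam centred between them. The two leg pairs are set in 75 mm from either end of the beam.


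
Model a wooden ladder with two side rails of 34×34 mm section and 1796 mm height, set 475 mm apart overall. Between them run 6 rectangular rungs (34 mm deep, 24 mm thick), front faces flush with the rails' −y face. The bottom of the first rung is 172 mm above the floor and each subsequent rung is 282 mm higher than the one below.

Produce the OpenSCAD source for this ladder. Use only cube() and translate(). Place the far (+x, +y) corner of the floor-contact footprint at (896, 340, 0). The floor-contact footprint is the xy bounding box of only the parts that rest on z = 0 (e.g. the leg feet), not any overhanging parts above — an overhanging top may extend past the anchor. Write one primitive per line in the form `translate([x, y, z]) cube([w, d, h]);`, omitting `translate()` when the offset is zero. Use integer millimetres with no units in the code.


// rung span = 475 - 2*34 = 407
// rung[k] z = 172 + k*282
translate([421, 306, 0]) cube([34, 34, 1796]);
translate([862, 306, 0]) cube([34, 34, 1796]);
translate([455, 306, 172]) cube([407, 34, 24]);
translate([455, 306, 454]) cube([407, 34, 24]);
translate([455, 306, 736]) cube([407, 34, 24]);
translate([455, 306, 1018]) cube([407, 34, 24]);
translate([455, 306, 1300]) cube([407, 34, 24]);
translate([455, 306, 1582]) cube([407, 34, 24]);


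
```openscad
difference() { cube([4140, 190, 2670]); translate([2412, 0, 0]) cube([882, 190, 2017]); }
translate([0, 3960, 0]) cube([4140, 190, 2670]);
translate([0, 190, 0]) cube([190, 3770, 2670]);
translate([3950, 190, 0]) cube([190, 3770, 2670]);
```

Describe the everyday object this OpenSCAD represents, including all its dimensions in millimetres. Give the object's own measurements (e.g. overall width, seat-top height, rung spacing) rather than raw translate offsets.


A single room: four walls, each 2670 mm tall and 190 mm thick, enclosing an outside footprint 4140×4150 mm (x × y), no floor or roof. The front and back walls (−y and +y sides) run the full x-width; the side walls fit between their inner faces. A door opening 882 mm wide and 2017 mm tall is cut through the front wall from the floor up, its −x edge 2412 mm from the wall's −x end.


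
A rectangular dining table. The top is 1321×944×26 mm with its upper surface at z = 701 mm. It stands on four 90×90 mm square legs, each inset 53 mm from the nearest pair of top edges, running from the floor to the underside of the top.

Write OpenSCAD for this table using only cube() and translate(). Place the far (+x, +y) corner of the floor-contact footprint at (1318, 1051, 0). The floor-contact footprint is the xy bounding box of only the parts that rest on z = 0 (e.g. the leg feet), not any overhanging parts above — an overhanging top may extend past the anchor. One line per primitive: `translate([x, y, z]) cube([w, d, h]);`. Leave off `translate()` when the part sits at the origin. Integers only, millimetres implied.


translate([50, 160, 675]) cube([1321, 944, 26]);
translate([103, 213, 0]) cube([90, 90, 675]);
translate([1228, 213, 0]) cube([90, 90, 675]);
translate([103, 961, 0]) cube([90, 90, 675]);
translate([1228, 961, 0]) cube([90, 90, 675]);


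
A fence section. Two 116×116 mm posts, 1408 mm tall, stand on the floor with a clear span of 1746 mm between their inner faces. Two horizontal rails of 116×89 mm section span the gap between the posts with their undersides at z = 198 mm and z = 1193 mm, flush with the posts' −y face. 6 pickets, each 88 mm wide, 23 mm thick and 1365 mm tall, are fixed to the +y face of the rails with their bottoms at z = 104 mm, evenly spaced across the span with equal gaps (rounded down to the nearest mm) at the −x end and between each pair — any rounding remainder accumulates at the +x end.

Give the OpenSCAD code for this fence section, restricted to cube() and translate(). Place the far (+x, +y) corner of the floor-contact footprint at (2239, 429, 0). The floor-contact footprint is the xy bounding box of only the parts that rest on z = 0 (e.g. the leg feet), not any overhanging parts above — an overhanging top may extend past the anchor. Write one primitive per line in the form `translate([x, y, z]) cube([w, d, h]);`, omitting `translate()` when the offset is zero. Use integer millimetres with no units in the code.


translate([261, 313, 0]) cube([116, 116, 1408]);
translate([2123, 313, 0]) cube([116, 116, 1408]);
translate([377, 313, 198]) cube([1746, 116, 89]);
translate([377, 313, 1193]) cube([1746, 116, 89]);
translate([551, 429, 104]) cube([88, 23, 1365]);
translate([813, 429, 104]) cube([88, 23, 1365]);
translate([1075, 429, 104]) cube([88, 23, 1365]);
translate([1337, 429, 104]) cube([88, 23, 1365]);
translate([1599, 429, 104]) cube([88, 23, 1365]);
translate([1861, 429, 104]) cube([88, 23, 1365]);


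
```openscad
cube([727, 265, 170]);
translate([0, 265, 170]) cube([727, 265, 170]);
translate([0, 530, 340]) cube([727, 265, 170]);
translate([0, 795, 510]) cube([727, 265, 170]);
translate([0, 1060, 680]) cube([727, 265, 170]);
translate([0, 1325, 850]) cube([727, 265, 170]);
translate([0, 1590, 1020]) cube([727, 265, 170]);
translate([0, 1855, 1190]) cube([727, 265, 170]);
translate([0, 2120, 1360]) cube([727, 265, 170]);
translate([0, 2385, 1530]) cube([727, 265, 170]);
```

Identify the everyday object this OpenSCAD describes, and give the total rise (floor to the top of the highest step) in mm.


A staircase. The total rise is 1700 mm.

10 identical blocks, each offset up and back from the previous — a staircase. Each step is 170 mm tall and there are 10 of them, so the total rise is 10 × 170 = 1700 mm.


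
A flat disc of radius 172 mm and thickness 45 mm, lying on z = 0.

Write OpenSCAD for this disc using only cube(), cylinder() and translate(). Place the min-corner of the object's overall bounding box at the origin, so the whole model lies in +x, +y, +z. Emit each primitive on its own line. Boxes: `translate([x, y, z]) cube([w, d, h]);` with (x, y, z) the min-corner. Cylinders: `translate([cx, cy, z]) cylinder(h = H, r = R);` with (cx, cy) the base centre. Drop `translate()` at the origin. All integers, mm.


translate([172, 172, 0]) cylinder(h = 45, r = 172);


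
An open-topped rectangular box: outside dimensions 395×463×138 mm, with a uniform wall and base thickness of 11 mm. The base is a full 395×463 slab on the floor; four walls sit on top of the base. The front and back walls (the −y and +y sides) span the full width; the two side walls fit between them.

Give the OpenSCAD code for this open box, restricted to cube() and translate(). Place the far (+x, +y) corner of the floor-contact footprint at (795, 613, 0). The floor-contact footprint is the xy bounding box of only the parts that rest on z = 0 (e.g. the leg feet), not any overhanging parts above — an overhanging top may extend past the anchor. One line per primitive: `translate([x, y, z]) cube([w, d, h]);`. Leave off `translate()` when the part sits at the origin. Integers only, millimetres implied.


translate([400, 150, 0]) cube([395, 463, 11]);
translate([400, 150, 11]) cube([395, 11, 127]);
translate([400, 602, 11]) cube([395, 11, 127]);
translate([400, 161, 11]) cube([11, 441, 127]);
translate([784, 161, 11]) cube([11, 441, 127]);


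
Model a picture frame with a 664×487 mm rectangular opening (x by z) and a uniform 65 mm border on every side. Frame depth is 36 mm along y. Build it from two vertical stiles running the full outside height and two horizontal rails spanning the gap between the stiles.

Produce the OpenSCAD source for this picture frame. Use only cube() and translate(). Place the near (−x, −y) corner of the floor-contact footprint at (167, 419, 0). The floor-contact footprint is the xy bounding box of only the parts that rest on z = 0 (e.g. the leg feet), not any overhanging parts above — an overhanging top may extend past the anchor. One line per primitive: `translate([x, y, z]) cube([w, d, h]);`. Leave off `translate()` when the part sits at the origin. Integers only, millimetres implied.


translate([167, 419, 0]) cube([65, 36, 617]);
translate([896, 419, 0]) cube([65, 36, 617]);
translate([232, 419, 0]) cube([664, 36, 65]);
translate([232, 419, 552]) cube([664, 36, 65]);


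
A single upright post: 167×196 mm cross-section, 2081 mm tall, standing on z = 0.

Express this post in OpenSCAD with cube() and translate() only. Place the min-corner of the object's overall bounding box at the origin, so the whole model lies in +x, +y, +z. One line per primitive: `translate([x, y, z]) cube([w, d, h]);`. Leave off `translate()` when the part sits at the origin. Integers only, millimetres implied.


cube([167, 196, 2081]);


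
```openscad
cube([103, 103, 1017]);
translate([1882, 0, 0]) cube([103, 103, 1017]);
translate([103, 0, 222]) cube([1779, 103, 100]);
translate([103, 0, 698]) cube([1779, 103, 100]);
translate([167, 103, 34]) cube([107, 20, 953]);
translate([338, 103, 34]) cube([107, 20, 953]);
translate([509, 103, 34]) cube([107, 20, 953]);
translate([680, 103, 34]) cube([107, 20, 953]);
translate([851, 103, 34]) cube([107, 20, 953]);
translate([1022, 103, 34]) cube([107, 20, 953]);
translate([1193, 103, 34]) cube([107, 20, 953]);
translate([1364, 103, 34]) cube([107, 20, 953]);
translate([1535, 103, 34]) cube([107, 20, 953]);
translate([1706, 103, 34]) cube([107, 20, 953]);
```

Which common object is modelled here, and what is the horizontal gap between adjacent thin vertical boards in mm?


A fence section. The picket gap is 64 mm.

Two posts, two rails, 10 pickets — a fence section. Span 1779 mm holds 10 pickets of 107 mm with 11 equal gaps: ⌊(1779 − 10·107) / 11⌋ = 64 mm.


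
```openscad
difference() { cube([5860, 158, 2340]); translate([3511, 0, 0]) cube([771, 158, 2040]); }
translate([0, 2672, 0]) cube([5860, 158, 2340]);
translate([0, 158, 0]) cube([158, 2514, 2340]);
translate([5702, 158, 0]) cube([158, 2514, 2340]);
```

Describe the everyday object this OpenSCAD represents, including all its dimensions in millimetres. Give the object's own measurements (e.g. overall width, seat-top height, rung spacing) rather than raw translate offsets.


A single room: four walls, each 2340 mm tall and 158 mm thick, enclosing an outside footprint 5860×2830 mm (x × y), no floor or roof. The front and back walls (−y and +y sides) run the full x-width; the side walls fit between their inner faces. A door opening 771 mm wide and 2040 mm tall is cut through the front wall from the floor up, its −x edge 3511 mm from the wall's −x end.


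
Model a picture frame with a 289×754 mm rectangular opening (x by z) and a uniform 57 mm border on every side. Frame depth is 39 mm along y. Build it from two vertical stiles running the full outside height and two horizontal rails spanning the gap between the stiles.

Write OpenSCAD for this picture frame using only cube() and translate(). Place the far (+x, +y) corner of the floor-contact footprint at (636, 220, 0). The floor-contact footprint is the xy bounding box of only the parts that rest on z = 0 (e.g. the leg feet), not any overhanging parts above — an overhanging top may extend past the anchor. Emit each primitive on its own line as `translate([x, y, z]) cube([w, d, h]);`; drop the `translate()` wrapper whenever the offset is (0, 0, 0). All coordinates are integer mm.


translate([233, 181, 0]) cube([57, 39, 868]);
translate([579, 181, 0]) cube([57, 39, 868]);
translate([290, 181, 0]) cube([289, 39, 57]);
translate([290, 181, 811]) cube([289, 39, 57]);


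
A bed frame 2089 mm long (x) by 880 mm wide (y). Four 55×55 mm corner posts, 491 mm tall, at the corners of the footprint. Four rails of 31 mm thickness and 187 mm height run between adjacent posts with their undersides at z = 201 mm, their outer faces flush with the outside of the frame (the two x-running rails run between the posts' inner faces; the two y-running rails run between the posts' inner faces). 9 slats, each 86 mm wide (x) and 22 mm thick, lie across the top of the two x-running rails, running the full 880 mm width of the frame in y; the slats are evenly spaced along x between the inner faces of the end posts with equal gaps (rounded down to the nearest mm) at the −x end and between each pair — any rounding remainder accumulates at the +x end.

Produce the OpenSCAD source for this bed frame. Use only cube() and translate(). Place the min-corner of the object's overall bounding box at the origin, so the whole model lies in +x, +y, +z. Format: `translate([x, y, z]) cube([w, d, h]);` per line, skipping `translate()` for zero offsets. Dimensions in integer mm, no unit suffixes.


cube([55, 55, 491]);
translate([0, 825, 0]) cube([55, 55, 491]);
translate([2034, 0, 0]) cube([55, 55, 491]);
translate([2034, 825, 0]) cube([55, 55, 491]);
translate([55, 0, 201]) cube([1979, 31, 187]);
translate([55, 849, 201]) cube([1979, 31, 187]);
translate([0, 55, 201]) cube([31, 770, 187]);
translate([2058, 55, 201]) cube([31, 770, 187]);
translate([175, 0, 388]) cube([86, 880, 22]);
translate([381, 0, 388]) cube([86, 880, 22]);
translate([587, 0, 388]) cube([86, 880, 22]);
translate([793, 0, 388]) cube([86, 880, 22]);
translate([999, 0, 388]) cube([86, 880, 22]);
translate([1205, 0, 388]) cube([86, 880, 22]);
translate([1411, 0, 388]) cube([86, 880, 22]);
translate([1617, 0, 388]) cube([86, 880, 22]);
translate([1823, 0, 388]) cube([86, 880, 22]);


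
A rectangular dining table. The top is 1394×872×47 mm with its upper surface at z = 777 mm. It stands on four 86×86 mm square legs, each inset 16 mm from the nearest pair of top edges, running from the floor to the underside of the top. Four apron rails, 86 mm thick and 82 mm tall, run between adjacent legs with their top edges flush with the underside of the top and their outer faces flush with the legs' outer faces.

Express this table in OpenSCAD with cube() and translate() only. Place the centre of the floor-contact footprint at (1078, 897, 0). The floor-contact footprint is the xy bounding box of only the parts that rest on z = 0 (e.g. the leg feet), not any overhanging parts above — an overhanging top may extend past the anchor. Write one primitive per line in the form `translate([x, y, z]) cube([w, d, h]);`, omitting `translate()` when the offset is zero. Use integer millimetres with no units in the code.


// leg_h = 777 - 47 = 730
// apron z = 730 - 82 = 648
translate([381, 461, 730]) cube([1394, 872, 47]);
translate([397, 477, 0]) cube([86, 86, 730]);
translate([1673, 477, 0]) cube([86, 86, 730]);
translate([397, 1231, 0]) cube([86, 86, 730]);
translate([1673, 1231, 0]) cube([86, 86, 730]);
translate([483, 477, 648]) cube([1190, 86, 82]);
translate([483, 1231, 648]) cube([1190, 86, 82]);
translate([397, 563, 648]) cube([86, 668, 82]);
translate([1673, 563, 648]) cube([86, 668, 82]);


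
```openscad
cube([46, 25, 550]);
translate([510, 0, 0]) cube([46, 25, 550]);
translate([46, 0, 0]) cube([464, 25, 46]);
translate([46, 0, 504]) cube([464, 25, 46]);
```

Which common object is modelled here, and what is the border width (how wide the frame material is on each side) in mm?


A picture frame. The border width is 46 mm.

Four thin pieces enclosing a rectangular opening — a picture frame. The two full-height stiles are 550 mm tall; the top rail sits at z = 504 and is 46 mm tall, so the border above the opening is 550 − 504 = 46 mm, matching the stile x-width.


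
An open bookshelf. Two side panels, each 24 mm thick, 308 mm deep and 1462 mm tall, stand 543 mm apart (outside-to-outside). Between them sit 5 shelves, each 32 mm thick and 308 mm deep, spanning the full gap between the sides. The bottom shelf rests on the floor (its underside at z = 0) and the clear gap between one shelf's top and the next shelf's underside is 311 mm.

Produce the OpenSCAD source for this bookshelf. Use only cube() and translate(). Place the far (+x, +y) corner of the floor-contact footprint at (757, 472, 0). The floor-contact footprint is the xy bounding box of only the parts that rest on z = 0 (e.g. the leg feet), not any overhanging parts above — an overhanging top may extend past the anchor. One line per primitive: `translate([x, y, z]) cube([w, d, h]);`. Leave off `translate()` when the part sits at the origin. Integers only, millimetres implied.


translate([214, 164, 0]) cube([24, 308, 1462]);
translate([733, 164, 0]) cube([24, 308, 1462]);
translate([238, 164, 0]) cube([495, 308, 32]);
translate([238, 164, 343]) cube([495, 308, 32]);
translate([238, 164, 686]) cube([495, 308, 32]);
translate([238, 164, 1029]) cube([495, 308, 32]);
translate([238, 164, 1372]) cube([495, 308, 32]);


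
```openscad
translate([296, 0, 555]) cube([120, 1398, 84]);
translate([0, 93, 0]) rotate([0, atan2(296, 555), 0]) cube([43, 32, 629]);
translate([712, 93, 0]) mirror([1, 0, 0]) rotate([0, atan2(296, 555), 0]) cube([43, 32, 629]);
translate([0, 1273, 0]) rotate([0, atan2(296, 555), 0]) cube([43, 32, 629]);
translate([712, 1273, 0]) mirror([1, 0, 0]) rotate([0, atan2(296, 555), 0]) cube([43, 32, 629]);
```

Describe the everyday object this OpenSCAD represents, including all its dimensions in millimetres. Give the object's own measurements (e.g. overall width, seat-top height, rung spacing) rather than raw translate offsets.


A sawhorse. A 120×1398×84 mm beam (x, y, z) sits on two A-frame leg pairs. Each pair is two raked legs of 43×32 mm section (32 mm along y) splaying symmetrically in x. Each leg rises 555 mm vertically over 296 mm of horizontal reach and is 629 mm long along its own axis. Every leg's outer bottom edge rests on the floor and its outer top edge meets a bottom edge of the beam — the left legs (tilting toward +x) meet the beam's −x bottom edge, the right legs (their mirror images, tilting toward −x) meet its +x bottom edge — so the leg tops tuck under the beam, the beam's underside is 555 mm above the floor, and the feet are 712 mm apart outside-to-outside with the beam centred between them. The two leg pairs are set in 93 mm from either end of the beam.


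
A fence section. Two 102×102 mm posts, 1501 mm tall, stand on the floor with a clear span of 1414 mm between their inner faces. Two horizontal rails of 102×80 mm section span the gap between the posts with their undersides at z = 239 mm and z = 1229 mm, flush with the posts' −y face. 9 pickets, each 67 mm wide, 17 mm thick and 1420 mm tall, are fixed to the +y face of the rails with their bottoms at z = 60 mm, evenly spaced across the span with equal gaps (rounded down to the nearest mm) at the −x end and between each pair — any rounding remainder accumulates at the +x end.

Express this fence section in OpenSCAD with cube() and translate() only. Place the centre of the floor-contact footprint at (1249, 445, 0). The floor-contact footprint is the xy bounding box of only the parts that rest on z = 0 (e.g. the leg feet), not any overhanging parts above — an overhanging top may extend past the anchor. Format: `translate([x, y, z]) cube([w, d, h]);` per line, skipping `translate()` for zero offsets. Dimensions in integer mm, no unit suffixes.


translate([440, 394, 0]) cube([102, 102, 1501]);
translate([1956, 394, 0]) cube([102, 102, 1501]);
translate([542, 394, 239]) cube([1414, 102, 80]);
translate([542, 394, 1229]) cube([1414, 102, 80]);
translate([623, 496, 60]) cube([67, 17, 1420]);
translate([771, 496, 60]) cube([67, 17, 1420]);
translate([919, 496, 60]) cube([67, 17, 1420]);
translate([1067, 496, 60]) cube([67, 17, 1420]);
translate([1215, 496, 60]) cube([67, 17, 1420]);
translate([1363, 496, 60]) cube([67, 17, 1420]);
translate([1511, 496, 60]) cube([67, 17, 1420]);
translate([1659, 496, 60]) cube([67, 17, 1420]);
translate([1807, 496, 60]) cube([67, 17, 1420]);


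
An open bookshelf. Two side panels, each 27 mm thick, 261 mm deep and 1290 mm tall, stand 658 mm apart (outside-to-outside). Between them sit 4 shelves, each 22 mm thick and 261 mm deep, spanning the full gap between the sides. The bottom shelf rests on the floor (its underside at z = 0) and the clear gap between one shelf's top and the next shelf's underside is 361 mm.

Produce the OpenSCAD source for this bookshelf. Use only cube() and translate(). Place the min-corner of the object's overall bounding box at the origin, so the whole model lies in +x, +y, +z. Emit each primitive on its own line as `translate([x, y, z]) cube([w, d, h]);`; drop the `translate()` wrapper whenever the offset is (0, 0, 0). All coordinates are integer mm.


cube([27, 261, 1290]);
translate([631, 0, 0]) cube([27, 261, 1290]);
translate([27, 0, 0]) cube([604, 261, 22]);
translate([27, 0, 383]) cube([604, 261, 22]);
translate([27, 0, 766]) cube([604, 261, 22]);
translate([27, 0, 1149]) cube([604, 261, 22]);


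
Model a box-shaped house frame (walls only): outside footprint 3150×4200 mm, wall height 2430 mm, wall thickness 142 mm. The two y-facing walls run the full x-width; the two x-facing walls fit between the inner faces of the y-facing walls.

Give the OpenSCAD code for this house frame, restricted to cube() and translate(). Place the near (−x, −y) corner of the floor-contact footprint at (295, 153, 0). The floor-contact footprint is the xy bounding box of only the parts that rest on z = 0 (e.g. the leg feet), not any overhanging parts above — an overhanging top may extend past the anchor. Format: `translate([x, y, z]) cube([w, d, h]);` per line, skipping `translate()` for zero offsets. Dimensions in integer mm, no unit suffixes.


translate([295, 153, 0]) cube([3150, 142, 2430]);
translate([295, 4211, 0]) cube([3150, 142, 2430]);
translate([295, 295, 0]) cube([142, 3916, 2430]);
translate([3303, 295, 0]) cube([142, 3916, 2430]);


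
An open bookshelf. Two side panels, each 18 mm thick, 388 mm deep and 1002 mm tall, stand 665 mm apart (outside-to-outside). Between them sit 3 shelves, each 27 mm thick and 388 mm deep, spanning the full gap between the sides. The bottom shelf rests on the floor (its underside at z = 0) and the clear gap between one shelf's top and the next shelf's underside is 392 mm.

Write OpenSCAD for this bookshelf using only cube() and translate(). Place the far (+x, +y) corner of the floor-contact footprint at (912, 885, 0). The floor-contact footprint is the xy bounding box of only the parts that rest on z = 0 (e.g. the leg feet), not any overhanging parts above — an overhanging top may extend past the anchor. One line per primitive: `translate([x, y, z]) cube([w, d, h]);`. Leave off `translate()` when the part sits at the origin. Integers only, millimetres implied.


translate([247, 497, 0]) cube([18, 388, 1002]);
translate([894, 497, 0]) cube([18, 388, 1002]);
translate([265, 497, 0]) cube([629, 388, 27]);
translate([265, 497, 419]) cube([629, 388, 27]);
translate([265, 497, 838]) cube([629, 388, 27]);


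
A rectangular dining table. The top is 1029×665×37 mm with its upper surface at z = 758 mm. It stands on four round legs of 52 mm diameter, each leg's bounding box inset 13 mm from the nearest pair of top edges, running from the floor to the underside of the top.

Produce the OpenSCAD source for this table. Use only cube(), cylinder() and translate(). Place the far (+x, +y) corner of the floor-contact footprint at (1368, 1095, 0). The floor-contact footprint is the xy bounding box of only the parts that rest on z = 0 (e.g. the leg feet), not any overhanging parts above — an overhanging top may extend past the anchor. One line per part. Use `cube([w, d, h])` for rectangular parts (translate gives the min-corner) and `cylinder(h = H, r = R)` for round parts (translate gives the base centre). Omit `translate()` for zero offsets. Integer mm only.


// leg_h = 758 - 37 = 721
translate([352, 443, 721]) cube([1029, 665, 37]);
translate([391, 482, 0]) cylinder(h = 721, r = 26);
translate([1342, 482, 0]) cylinder(h = 721, r = 26);
translate([391, 1069, 0]) cylinder(h = 721, r = 26);
translate([1342, 1069, 0]) cylinder(h = 721, r = 26);


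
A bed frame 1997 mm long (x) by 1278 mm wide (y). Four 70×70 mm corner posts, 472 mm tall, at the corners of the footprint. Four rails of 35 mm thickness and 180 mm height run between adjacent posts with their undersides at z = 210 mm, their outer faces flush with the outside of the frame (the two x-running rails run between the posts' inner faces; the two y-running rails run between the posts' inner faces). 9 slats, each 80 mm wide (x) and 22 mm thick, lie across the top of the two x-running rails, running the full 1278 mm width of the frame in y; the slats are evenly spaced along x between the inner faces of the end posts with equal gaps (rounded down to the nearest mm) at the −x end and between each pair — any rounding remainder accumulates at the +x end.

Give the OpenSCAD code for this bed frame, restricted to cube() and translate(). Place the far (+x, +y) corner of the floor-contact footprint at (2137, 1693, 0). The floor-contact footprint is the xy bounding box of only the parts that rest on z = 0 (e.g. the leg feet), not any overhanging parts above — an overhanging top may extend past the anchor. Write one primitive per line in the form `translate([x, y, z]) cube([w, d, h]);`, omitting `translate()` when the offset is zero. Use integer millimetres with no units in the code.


translate([140, 415, 0]) cube([70, 70, 472]);
translate([140, 1623, 0]) cube([70, 70, 472]);
translate([2067, 415, 0]) cube([70, 70, 472]);
translate([2067, 1623, 0]) cube([70, 70, 472]);
translate([210, 415, 210]) cube([1857, 35, 180]);
translate([210, 1658, 210]) cube([1857, 35, 180]);
translate([140, 485, 210]) cube([35, 1138, 180]);
translate([2102, 485, 210]) cube([35, 1138, 180]);
translate([323, 415, 390]) cube([80, 1278, 22]);
translate([516, 415, 390]) cube([80, 1278, 22]);
translate([709, 415, 390]) cube([80, 1278, 22]);
translate([902, 415, 390]) cube([80, 1278, 22]);
translate([1095, 415, 390]) cube([80, 1278, 22]);
translate([1288, 415, 390]) cube([80, 1278, 22]);
translate([1481, 415, 390]) cube([80, 1278, 22]);
translate([1674, 415, 390]) cube([80, 1278, 22]);
translate([1867, 415, 390]) cube([80, 1278, 22]);


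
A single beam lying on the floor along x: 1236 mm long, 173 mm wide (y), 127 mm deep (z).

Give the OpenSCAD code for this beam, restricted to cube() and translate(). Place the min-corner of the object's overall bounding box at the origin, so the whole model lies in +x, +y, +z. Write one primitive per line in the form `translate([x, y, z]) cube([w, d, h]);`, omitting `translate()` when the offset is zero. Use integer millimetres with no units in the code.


cube([1236, 173, 127]);
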